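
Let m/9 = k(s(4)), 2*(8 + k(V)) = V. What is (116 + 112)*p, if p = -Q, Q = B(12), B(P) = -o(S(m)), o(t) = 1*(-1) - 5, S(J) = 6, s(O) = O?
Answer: -1368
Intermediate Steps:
k(V) = -8 + V/2
m = -54 (m = 9*(-8 + (½)*4) = 9*(-8 + 2) = 9*(-6) = -54)
o(t) = -6 (o(t) = -1 - 5 = -6)
B(P) = 6 (B(P) = -1*(-6) = 6)
Q = 6
p = -6 (p = -1*6 = -6)
(116 + 112)*p = (116 + 112)*(-6) = 228*(-6) = -1368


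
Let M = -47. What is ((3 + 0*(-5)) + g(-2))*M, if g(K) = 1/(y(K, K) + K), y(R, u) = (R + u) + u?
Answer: -1081/8 ≈ -135.13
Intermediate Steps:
y(R, u) = R + 2*u
g(K) = 1/(4*K) (g(K) = 1/((K + 2*K) + K) = 1/(3*K + K) = 1/(4*K))
((3 + 0*(-5)) + g(-2))*M = ((3 + 0*(-5)) + (¼)/(-2))*(-47) = ((3 + 0) + (¼)*(-½))*(-47) = (3 - ⅛)*(-47) = (23/8)*(-47) = -1081/8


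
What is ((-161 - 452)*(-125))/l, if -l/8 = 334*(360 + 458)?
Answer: -76625/2185696 ≈ -0.035057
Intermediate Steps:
l = -2185696 (l = -2672*(360 + 458) = -2672*818 = -8*273212 = -2185696)
((-161 - 452)*(-125))/l = ((-161 - 452)*(-125))/(-2185696) = -613*(-125)*(-1/2185696) = 76625*(-1/2185696) = -76625/2185696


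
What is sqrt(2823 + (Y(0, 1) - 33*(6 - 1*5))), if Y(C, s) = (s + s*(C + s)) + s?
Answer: 7*sqrt(57) ≈ 52.849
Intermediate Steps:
Y(C, s) = 2*s + s*(C + s)
sqrt(2823 + (Y(0, 1) - 33*(6 - 1*5))) = sqrt(2823 + (1*(2 + 0 + 1) - 33*(6 - 1*5))) = sqrt(2823 + (1*3 - 33*(6 - 5))) = sqrt(2823 + (3 - 33*1)) = sqrt(2823 + (3 - 33)) = sqrt(2823 - 30) = sqrt(2793) = 7*sqrt(57)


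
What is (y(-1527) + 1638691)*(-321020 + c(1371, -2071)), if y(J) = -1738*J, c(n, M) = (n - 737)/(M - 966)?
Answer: -4185037038184758/3037 ≈ -1.3780e+12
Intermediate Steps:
c(n, M) = (-737 + n)/(-966 + M)
(y(-1527) + 1638691)*(-321020 + c(1371, -2071)) = (-1738*(-1527) + 1638691)*(-321020 + (-737 + 1371)/(-966 - 2071)) = (2653926 + 1638691)*(-321020 + 634/(-3037)) = 4292617*(-321020 - 1/3037*634) = 4292617*(-321020 - 634/3037) = 4292617*(-974938374/3037) = -4185037038184758/3037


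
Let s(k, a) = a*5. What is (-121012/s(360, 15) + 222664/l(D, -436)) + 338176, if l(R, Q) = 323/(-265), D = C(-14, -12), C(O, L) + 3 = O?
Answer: 3727779724/24225 ≈ 1.5388e+5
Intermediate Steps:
s(k, a) = 5*a
C(O, L) = -3 + O
D = -17 (D = -3 - 14 = -17)
l(R, Q) = -323/265 (l(R, Q) = 323*(-1/265) = -323/265)
(-121012/s(360, 15) + 222664/l(D, -436)) + 338176 = (-121012/(5*15) + 222664/(-323/265)) + 338176 = (-121012/75 + 222664*(-265/323)) + 338176 = (-121012*1/75 - 59005960/323) + 338176 = (-121012/75 - 59005960/323) + 338176 = -4464533876/24225 + 338176 = 3727779724/24225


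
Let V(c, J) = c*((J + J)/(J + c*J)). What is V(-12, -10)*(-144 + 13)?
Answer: -3144/11 ≈ -285.82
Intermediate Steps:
V(c, J) = 2*J*c/(J + J*c) (V(c, J) = c*((2*J)/(J + J*c)) = c*(2*J/(J + J*c)) = 2*J*c/(J + J*c))
V(-12, -10)*(-144 + 13) = (2*(-12)/(1 - 12))*(-144 + 13) = (2*(-12)/(-11))*(-131) = (2*(-12)*(-1/11))*(-131) = (24/11)*(-131) = -3144/11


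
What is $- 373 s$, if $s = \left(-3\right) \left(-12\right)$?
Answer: $-13428$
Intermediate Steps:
$s = 36$
$- 373 s = \left(-373\right) 36 = -13428$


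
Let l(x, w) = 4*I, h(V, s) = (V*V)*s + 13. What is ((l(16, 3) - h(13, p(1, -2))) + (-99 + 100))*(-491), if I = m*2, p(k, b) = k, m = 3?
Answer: 77087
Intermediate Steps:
h(V, s) = 13 + s*V² (h(V, s) = V²*s + 13 = s*V² + 13 = 13 + s*V²)
I = 6 (I = 3*2 = 6)
l(x, w) = 24 (l(x, w) = 4*6 = 24)
((l(16, 3) - h(13, p(1, -2))) + (-99 + 100))*(-491) = ((24 - (13 + 1*13²)) + (-99 + 100))*(-491) = ((24 - (13 + 1*169)) + 1)*(-491) = ((24 - (13 + 169)) + 1)*(-491) = ((24 - 1*182) + 1)*(-491) = ((24 - 182) + 1)*(-491) = (-158 + 1)*(-491) = -157*(-491) = 77087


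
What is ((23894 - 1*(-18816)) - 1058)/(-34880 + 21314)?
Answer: -6942/2261 ≈ -3.0703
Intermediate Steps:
((23894 - 1*(-18816)) - 1058)/(-34880 + 21314) = ((23894 + 18816) - 1058)/(-13566) = (42710 - 1058)*(-1/13566) = 41652*(-1/13566) = -6942/2261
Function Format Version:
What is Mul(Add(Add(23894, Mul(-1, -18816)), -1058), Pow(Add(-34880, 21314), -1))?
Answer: Rational(-6942, 2261) ≈ -3.0703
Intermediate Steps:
Mul(Add(Add(23894, Mul(-1, -18816)), -1058), Pow(Add(-34880, 21314), -1)) = Mul(Add(Add(23894, 18816), -1058), Pow(-13566, -1)) = Mul(Add(42710, -1058), Rational(-1, 13566)) = Mul(41652, Rational(-1, 13566)) = Rational(-6942, 2261)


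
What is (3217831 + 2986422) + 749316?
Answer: 6953569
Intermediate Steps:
(3217831 + 2986422) + 749316 = 6204253 + 749316 = 6953569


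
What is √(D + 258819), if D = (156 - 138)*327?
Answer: √264705 ≈ 514.50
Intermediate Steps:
D = 5886 (D = 18*327 = 5886)
√(D + 258819) = √(5886 + 258819) = √264705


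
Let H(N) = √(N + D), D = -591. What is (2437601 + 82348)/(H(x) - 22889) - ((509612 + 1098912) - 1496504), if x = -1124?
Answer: -19581952435127/174636012 - 5879881*I*√35/174636012 ≈ -1.1213e+5 - 0.19919*I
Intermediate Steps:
H(N) = √(-591 + N) (H(N) = √(N - 591) = √(-591 + N))
(2437601 + 82348)/(H(x) - 22889) - ((509612 + 1098912) - 1496504) = (2437601 + 82348)/(√(-591 - 1124) - 22889) - ((509612 + 1098912) - 1496504) = 2519949/(√(-1715) - 22889) - (1608524 - 1496504) = 2519949/(7*I*√35 - 22889) - 1*112020 = 2519949/(-22889 + 7*I*√35) - 112020 = -112020 + 2519949/(-22889 + 7*I*√35)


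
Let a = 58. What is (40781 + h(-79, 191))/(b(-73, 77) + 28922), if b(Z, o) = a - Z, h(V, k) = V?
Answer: 40702/29053 ≈ 1.4010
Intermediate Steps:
b(Z, o) = 58 - Z
(40781 + h(-79, 191))/(b(-73, 77) + 28922) = (40781 - 79)/((58 - 1*(-73)) + 28922) = 40702/((58 + 73) + 28922) = 40702/(131 + 28922) = 40702/29053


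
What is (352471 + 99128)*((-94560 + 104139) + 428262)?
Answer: 197728557759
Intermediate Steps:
(352471 + 99128)*((-94560 + 104139) + 428262) = 451599*(9579 + 428262) = 451599*437841 = 197728557759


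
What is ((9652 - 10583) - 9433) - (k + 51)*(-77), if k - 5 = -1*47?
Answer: -9671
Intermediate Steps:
k = -42 (k = 5 - 1*47 = 5 - 47 = -42)
((9652 - 10583) - 9433) - (k + 51)*(-77) = ((9652 - 10583) - 9433) - (-42 + 51)*(-77) = (-931 - 9433) - 9*(-77) = -10364 - 1*(-693) = -10364 + 693 = -9671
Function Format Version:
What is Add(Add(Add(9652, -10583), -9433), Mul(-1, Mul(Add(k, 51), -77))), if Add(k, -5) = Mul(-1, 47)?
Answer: -9671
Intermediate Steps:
k = -42 (k = Add(5, Mul(-1, 47)) = Add(5, -47) = -42)
Add(Add(Add(9652, -10583), -9433), Mul(-1, Mul(Add(k, 51), -77))) = Add(Add(Add(9652, -10583), -9433), Mul(-1, Mul(Add(-42, 51), -77))) = Add(Add(-931, -9433), Mul(-1, Mul(9, -77))) = Add(-10364, Mul(-1, -693)) = Add(-10364, 693) = -9671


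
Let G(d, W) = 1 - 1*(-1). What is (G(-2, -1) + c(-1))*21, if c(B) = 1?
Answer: 63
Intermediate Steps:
G(d, W) = 2 (G(d, W) = 1 + 1 = 2)
(G(-2, -1) + c(-1))*21 = (2 + 1)*21 = 3*21 = 63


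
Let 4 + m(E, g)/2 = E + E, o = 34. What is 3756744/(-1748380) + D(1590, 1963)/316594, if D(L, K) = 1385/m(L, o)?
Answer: -1888707219201793/879000268939360 ≈ -2.1487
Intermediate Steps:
m(E, g) = -8 + 4*E (m(E, g) = -8 + 2*(E + E) = -8 + 2*(2*E) = -8 + 4*E)
D(L, K) = 1385/(-8 + 4*L)
3756744/(-1748380) + D(1590, 1963)/316594 = 3756744/(-1748380) + (1385/(4*(-2 + 1590)))/316594 = 3756744*(-1/1748380) + ((1385/4)/1588)*(1/316594) = -939186/437095 + ((1385/4)*(1/1588))*(1/316594) = -939186/437095 + (1385/6352)*(1/316594) = -939186/437095 + 1385/2011005088 = -1888707219201793/879000268939360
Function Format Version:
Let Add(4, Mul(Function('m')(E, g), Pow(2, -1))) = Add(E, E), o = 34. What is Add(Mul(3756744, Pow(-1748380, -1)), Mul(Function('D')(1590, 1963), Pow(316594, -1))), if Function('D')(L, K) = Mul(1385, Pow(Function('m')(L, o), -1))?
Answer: Rational(-1888707219201793, 879000268939360) ≈ -2.1487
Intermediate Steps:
Function('m')(E, g) = Add(-8, Mul(4, E)) (Function('m')(E, g) = Add(-8, Mul(2, Add(E, E))) = Add(-8, Mul(2, Mul(2, E))) = Add(-8, Mul(4, E)))
Function('D')(L, K) = Mul(1385, Pow(Add(-8, Mul(4, L)), -1))
Add(Mul(3756744, Pow(-1748380, -1)), Mul(Function('D')(1590, 1963), Pow(316594, -1))) = Add(Mul(3756744, Pow(-1748380, -1)), Mul(Mul(Rational(1385, 4), Pow(Add(-2, 1590), -1)), Pow(316594, -1))) = Add(Mul(3756744, Rational(-1, 1748380)), Mul(Mul(Rational(1385, 4), Pow(1588, -1)), Rational(1, 316594))) = Add(Rational(-939186, 437095), Mul(Mul(Rational(1385, 4), Rational(1, 1588)), Rational(1, 316594))) = Add(Rational(-939186, 437095), Mul(Rational(1385, 6352), Rational(1, 316594))) = Add(Rational(-939186, 437095), Rational(1385, 2011005088)) = Rational(-1888707219201793, 879000268939360)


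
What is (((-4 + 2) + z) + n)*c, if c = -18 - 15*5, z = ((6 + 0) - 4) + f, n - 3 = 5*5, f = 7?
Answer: -3255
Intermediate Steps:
n = 28 (n = 3 + 5*5 = 3 + 25 = 28)
z = 9 (z = ((6 + 0) - 4) + 7 = (6 - 4) + 7 = 2 + 7 = 9)
c = -93 (c = -18 - 75 = -93)
(((-4 + 2) + z) + n)*c = (((-4 + 2) + 9) + 28)*(-93) = ((-2 + 9) + 28)*(-93) = (7 + 28)*(-93) = 35*(-93) = -3255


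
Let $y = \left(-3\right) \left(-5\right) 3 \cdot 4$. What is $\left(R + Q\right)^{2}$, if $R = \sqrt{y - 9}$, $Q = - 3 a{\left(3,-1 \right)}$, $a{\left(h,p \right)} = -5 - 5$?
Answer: $1071 + 180 \sqrt{19} \approx 1855.6$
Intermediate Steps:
$a{\left(h,p \right)} = -10$ ($a{\left(h,p \right)} = -5 - 5 = -10$)
$y = 180$ ($y = 15 \cdot 12 = 180$)
$Q = 30$ ($Q = \left(-3\right) \left(-10\right) = 30$)
$R = 3 \sqrt{19}$ ($R = \sqrt{180 - 9} = \sqrt{171} = 3 \sqrt{19} \approx 13.077$)
$\left(R + Q\right)^{2} = \left(3 \sqrt{19} + 30\right)^{2} = \left(30 + 3 \sqrt{19}\right)^{2}$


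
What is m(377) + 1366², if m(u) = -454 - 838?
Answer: 1864664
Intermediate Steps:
m(u) = -1292
m(377) + 1366² = -1292 + 1366² = -1292 + 1865956 = 1864664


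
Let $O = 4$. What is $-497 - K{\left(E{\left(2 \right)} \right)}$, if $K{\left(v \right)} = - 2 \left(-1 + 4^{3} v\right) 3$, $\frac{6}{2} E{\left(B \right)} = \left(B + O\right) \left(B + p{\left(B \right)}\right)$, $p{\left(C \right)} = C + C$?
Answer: $4105$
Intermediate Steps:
$p{\left(C \right)} = 2 C$
$E{\left(B \right)} = B \left(4 + B\right)$ ($E{\left(B \right)} = \frac{\left(B + 4\right) \left(B + 2 B\right)}{3} = \frac{\left(4 + B\right) 3 B}{3} = \frac{3 B \left(4 + B\right)}{3} = B \left(4 + B\right)$)
$K{\left(v \right)} = 6 - 384 v$ ($K{\left(v \right)} = - 2 \left(-1 + 64 v\right) 3 = \left(2 - 128 v\right) 3 = 6 - 384 v$)
$-497 - K{\left(E{\left(2 \right)} \right)} = -497 - \left(6 - 384 \cdot 2 \left(4 + 2\right)\right) = -497 - \left(6 - 384 \cdot 2 \cdot 6\right) = -497 - \left(6 - 4608\right) = -497 - -4602 = -497 + 4602 = 4105$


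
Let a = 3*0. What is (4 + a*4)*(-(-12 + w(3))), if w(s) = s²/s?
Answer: 36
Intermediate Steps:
w(s) = s
a = 0
(4 + a*4)*(-(-12 + w(3))) = (4 + 0*4)*(-(-12 + 3)) = (4 + 0)*(-1*(-9)) = 4*9 = 36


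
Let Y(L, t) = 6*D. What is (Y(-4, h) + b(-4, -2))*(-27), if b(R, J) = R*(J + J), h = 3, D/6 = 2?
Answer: -2376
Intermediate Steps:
D = 12 (D = 6*2 = 12)
b(R, J) = 2*J*R (b(R, J) = R*(2*J) = 2*J*R)
Y(L, t) = 72 (Y(L, t) = 6*12 = 72)
(Y(-4, h) + b(-4, -2))*(-27) = (72 + 2*(-2)*(-4))*(-27) = (72 + 16)*(-27) = 88*(-27) = -2376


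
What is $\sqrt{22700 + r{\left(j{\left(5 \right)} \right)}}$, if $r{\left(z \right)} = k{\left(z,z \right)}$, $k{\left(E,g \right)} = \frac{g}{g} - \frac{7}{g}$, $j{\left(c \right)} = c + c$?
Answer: $\frac{\sqrt{2270030}}{10} \approx 150.67$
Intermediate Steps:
$j{\left(c \right)} = 2 c$
$k{\left(E,g \right)} = 1 - \frac{7}{g}$
$r{\left(z \right)} = \frac{-7 + z}{z}$
$\sqrt{22700 + r{\left(j{\left(5 \right)} \right)}} = \sqrt{22700 + \frac{-7 + 2 \cdot 5}{2 \cdot 5}} = \sqrt{22700 + \frac{-7 + 10}{10}} = \sqrt{22700 + \frac{1}{10} \cdot 3} = \sqrt{22700 + \frac{3}{10}} = \sqrt{\frac{227003}{10}} = \frac{\sqrt{2270030}}{10}$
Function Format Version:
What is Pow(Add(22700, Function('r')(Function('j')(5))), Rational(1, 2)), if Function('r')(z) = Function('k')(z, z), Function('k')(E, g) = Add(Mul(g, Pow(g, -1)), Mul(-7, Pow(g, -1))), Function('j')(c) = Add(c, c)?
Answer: Mul(Rational(1, 10), Pow(2270030, Rational(1, 2))) ≈ 150.67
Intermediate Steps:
Function('j')(c) = Mul(2, c)
Function('k')(E, g) = Add(1, Mul(-7, Pow(g, -1)))
Function('r')(z) = Mul(Pow(z, -1), Add(-7, z))
Pow(Add(22700, Function('r')(Function('j')(5))), Rational(1, 2)) = Pow(Add(22700, Mul(Pow(Mul(2, 5), -1), Add(-7, Mul(2, 5)))), Rational(1, 2)) = Pow(Add(22700, Mul(Pow(10, -1), Add(-7, 10))), Rational(1, 2)) = Pow(Add(22700, Mul(Rational(1, 10), 3)), Rational(1, 2)) = Pow(Add(22700, Rational(3, 10)), Rational(1, 2)) = Pow(Rational(227003, 10), Rational(1, 2)) = Mul(Rational(1, 10), Pow(2270030, Rational(1, 2)))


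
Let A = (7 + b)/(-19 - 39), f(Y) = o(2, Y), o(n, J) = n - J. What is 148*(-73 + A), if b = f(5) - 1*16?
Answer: -312428/29 ≈ -10773.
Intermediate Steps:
f(Y) = 2 - Y
b = -19 (b = (2 - 1*5) - 1*16 = (2 - 5) - 16 = -3 - 16 = -19)
A = 6/29 (A = (7 - 19)/(-19 - 39) = -12/(-58) = -12*(-1/58) = 6/29 ≈ 0.20690)
148*(-73 + A) = 148*(-73 + 6/29) = 148*(-2111/29) = -312428/29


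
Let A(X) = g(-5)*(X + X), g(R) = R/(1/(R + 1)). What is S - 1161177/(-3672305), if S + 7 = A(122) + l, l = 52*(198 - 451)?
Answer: -30416541138/3672305 ≈ -8282.7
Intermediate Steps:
g(R) = R*(1 + R) (g(R) = R/(1/(1 + R)) = R*(1 + R))
l = -13156 (l = 52*(-253) = -13156)
A(X) = 40*X (A(X) = (-5*(1 - 5))*(X + X) = (-5*(-4))*(2*X) = 20*(2*X) = 40*X)
S = -8283 (S = -7 + (40*122 - 13156) = -7 + (4880 - 13156) = -7 - 8276 = -8283)
S - 1161177/(-3672305) = -8283 - 1161177/(-3672305) = -8283 - 1161177*(-1)/3672305 = -8283 - 1*(-1161177/3672305) = -8283 + 1161177/3672305 = -30416541138/3672305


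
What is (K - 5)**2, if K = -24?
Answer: 841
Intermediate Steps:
(K - 5)**2 = (-24 - 5)**2 = (-29)**2 = 841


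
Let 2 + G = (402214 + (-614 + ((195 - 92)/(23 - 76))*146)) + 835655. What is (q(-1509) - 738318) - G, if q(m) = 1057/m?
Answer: -157977605546/79977 ≈ -1.9753e+6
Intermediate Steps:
G = 65559371/53 (G = -2 + ((402214 + (-614 + ((195 - 92)/(23 - 76))*146)) + 835655) = -2 + ((402214 + (-614 + (103/(-53))*146)) + 835655) = -2 + ((402214 + (-614 + (103*(-1/53))*146)) + 835655) = -2 + ((402214 + (-614 - 103/53*146)) + 835655) = -2 + ((402214 + (-614 - 15038/53)) + 835655) = -2 + ((402214 - 47580/53) + 835655) = -2 + (21269762/53 + 835655) = -2 + 65559477/53 = 65559371/53 ≈ 1.2370e+6)
(q(-1509) - 738318) - G = (1057/(-1509) - 738318) - 1*65559371/53 = (1057*(-1/1509) - 738318) - 65559371/53 = (-1057/1509 - 738318) - 65559371/53 = -1114122919/1509 - 65559371/53 = -157977605546/79977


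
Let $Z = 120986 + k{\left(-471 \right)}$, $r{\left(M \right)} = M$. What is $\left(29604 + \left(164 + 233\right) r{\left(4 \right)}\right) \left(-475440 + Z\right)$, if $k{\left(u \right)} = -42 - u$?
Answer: $-11042747800$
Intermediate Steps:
$Z = 121415$ ($Z = 120986 - -429 = 120986 + \left(-42 + 471\right) = 120986 + 429 = 121415$)
$\left(29604 + \left(164 + 233\right) r{\left(4 \right)}\right) \left(-475440 + Z\right) = \left(29604 + \left(164 + 233\right) 4\right) \left(-475440 + 121415\right) = \left(29604 + 397 \cdot 4\right) \left(-354025\right) = \left(29604 + 1588\right) \left(-354025\right) = 31192 \left(-354025\right) = -11042747800$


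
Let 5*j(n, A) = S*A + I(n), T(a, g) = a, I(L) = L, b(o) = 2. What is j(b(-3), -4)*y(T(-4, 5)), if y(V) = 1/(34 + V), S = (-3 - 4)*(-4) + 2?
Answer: -59/75 ≈ -0.78667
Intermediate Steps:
S = 30 (S = -7*(-4) + 2 = 28 + 2 = 30)
j(n, A) = 6*A + n/5 (j(n, A) = (30*A + n)/5 = (n + 30*A)/5 = 6*A + n/5)
j(b(-3), -4)*y(T(-4, 5)) = (6*(-4) + (⅕)*2)/(34 - 4) = (-24 + ⅖)/30 = -118/5*1/30 = -59/75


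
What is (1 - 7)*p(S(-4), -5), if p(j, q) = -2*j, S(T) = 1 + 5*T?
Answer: -228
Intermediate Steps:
(1 - 7)*p(S(-4), -5) = (1 - 7)*(-2*(1 + 5*(-4))) = -(-12)*(1 - 20) = -(-12)*(-19) = -6*38 = -228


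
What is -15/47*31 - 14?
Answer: -1123/47 ≈ -23.894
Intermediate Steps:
-15/47*31 - 14 = -465/47 - 14 = -1123/47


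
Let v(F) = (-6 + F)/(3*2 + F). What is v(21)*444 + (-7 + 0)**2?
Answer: 887/3 ≈ 295.67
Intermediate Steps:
v(F) = (-6 + F)/(6 + F)
v(21)*444 + (-7 + 0)**2 = ((-6 + 21)/(6 + 21))*444 + (-7 + 0)**2 = (15/27)*444 + (-7)**2 = ((1/27)*15)*444 + 49 = (5/9)*444 + 49 = 740/3 + 49 = 887/3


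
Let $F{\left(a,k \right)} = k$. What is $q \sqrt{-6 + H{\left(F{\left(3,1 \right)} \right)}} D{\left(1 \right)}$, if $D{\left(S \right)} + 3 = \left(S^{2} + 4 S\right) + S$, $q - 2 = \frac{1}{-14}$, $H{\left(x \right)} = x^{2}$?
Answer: $\frac{81 i \sqrt{5}}{14} \approx 12.937 i$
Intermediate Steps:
$q = \frac{27}{14}$ ($q = 2 + \frac{1}{-14} = 2 - \frac{1}{14} = \frac{27}{14} \approx 1.9286$)
$D{\left(S \right)} = -3 + S^{2} + 5 S$ ($D{\left(S \right)} = -3 + \left(\left(S^{2} + 4 S\right) + S\right) = -3 + \left(S^{2} + 5 S\right) = -3 + S^{2} + 5 S$)
$q \sqrt{-6 + H{\left(F{\left(3,1 \right)} \right)}} D{\left(1 \right)} = \frac{27 \sqrt{-6 + 1^{2}}}{14} \left(-3 + 1^{2} + 5 \cdot 1\right) = \frac{27 \sqrt{-6 + 1}}{14} \left(-3 + 1 + 5\right) = \frac{27 \sqrt{-5}}{14} \cdot 3 = \frac{27 i \sqrt{5}}{14} \cdot 3 = \frac{81 i \sqrt{5}}{14}$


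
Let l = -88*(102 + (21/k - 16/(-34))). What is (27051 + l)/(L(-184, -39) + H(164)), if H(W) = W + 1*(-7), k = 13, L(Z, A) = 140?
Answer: 3954007/65637 ≈ 60.241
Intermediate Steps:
H(W) = -7 + W (H(W) = W - 7 = -7 + W)
l = -2024264/221 (l = -88*(102 + (21/13 - 16/(-34))) = -88*(102 + (21*(1/13) - 16*(-1/34))) = -88*(102 + (21/13 + 8/17)) = -88*(102 + 461/221) = -88*23003/221 = -2024264/221 ≈ -9159.6)
(27051 + l)/(L(-184, -39) + H(164)) = (27051 - 2024264/221)/(140 + (-7 + 164)) = 3954007/(221*(140 + 157)) = (3954007/221)/297 = (3954007/221)*(1/297) = 3954007/65637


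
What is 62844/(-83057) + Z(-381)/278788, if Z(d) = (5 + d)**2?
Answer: -1444471660/5788823729 ≈ -0.24953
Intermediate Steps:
62844/(-83057) + Z(-381)/278788 = 62844/(-83057) + (5 - 381)**2/278788 = 62844*(-1/83057) + (-376)**2*(1/278788) = -62844/83057 + 141376*(1/278788) = -62844/83057 + 35344/69697 = -1444471660/5788823729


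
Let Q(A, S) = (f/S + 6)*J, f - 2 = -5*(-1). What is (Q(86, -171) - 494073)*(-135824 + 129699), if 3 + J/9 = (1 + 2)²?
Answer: 57460297125/19 ≈ 3.0242e+9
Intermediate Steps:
f = 7 (f = 2 - 5*(-1) = 2 + 5 = 7)
J = 54 (J = -27 + 9*(1 + 2)² = -27 + 9*3² = -27 + 9*9 = -27 + 81 = 54)
Q(A, S) = 324 + 378/S (Q(A, S) = (7/S + 6)*54 = (6 + 7/S)*54 = 324 + 378/S)
(Q(86, -171) - 494073)*(-135824 + 129699) = ((324 + 378/(-171)) - 494073)*(-135824 + 129699) = ((324 + 378*(-1/171)) - 494073)*(-6125) = ((324 - 42/19) - 494073)*(-6125) = (6114/19 - 494073)*(-6125) = -9381273/19*(-6125) = 57460297125/19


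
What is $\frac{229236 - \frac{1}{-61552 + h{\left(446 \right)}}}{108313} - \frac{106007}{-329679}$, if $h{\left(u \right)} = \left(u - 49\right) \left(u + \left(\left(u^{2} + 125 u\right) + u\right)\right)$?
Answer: $\frac{8827064322889478011}{3620664611808605298} \approx 2.438$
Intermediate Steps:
$h{\left(u \right)} = \left(-49 + u\right) \left(u^{2} + 127 u\right)$ ($h{\left(u \right)} = \left(-49 + u\right) \left(u + \left(u^{2} + 126 u\right)\right) = \left(-49 + u\right) \left(u^{2} + 127 u\right)$)
$\frac{229236 - \frac{1}{-61552 + h{\left(446 \right)}}}{108313} - \frac{106007}{-329679} = \frac{229236 - \frac{1}{-61552 + 446 \left(-6223 + 446^{2} + 78 \cdot 446\right)}}{108313} - \frac{106007}{-329679} = \left(229236 - \frac{1}{-61552 + 446 \left(-6223 + 198916 + 34788\right)}\right) \frac{1}{108313} - - \frac{106007}{329679} = \left(229236 - \frac{1}{-61552 + 446 \cdot 227481}\right) \frac{1}{108313} + \frac{106007}{329679} = \left(229236 - \frac{1}{-61552 + 101456526}\right) \frac{1}{108313} + \frac{106007}{329679} = \left(229236 - \frac{1}{101394974}\right) \frac{1}{108313} + \frac{106007}{329679} = \frac{23243378259863}{101394974} \cdot \frac{1}{108313} + \frac{106007}{329679} = \frac{23243378259863}{10982393818862} + \frac{106007}{329679} = \frac{8827064322889478011}{3620664611808605298}$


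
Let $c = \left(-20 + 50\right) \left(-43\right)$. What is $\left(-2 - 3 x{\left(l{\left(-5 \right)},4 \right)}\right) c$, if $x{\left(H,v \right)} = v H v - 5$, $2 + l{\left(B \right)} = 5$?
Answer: $168990$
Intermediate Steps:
$l{\left(B \right)} = 3$ ($l{\left(B \right)} = -2 + 5 = 3$)
$x{\left(H,v \right)} = -5 + H v^{2}$ ($x{\left(H,v \right)} = H v v - 5 = H v^{2} - 5 = -5 + H v^{2}$)
$c = -1290$ ($c = 30 \left(-43\right) = -1290$)
$\left(-2 - 3 x{\left(l{\left(-5 \right)},4 \right)}\right) c = \left(-2 - 3 \left(-5 + 3 \cdot 4^{2}\right)\right) \left(-1290\right) = \left(-2 - 3 \left(-5 + 3 \cdot 16\right)\right) \left(-1290\right) = \left(-2 - 3 \left(-5 + 48\right)\right) \left(-1290\right) = \left(-2 - 129\right) \left(-1290\right) = \left(-131\right) \left(-1290\right) = 168990$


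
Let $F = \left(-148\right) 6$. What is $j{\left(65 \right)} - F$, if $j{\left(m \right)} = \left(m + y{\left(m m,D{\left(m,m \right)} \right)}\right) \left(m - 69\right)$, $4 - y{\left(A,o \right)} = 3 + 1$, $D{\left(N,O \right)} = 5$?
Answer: $628$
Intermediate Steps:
$y{\left(A,o \right)} = 0$ ($y{\left(A,o \right)} = 4 - \left(3 + 1\right) = 4 - 4 = 0$)
$j{\left(m \right)} = m \left(-69 + m\right)$ ($j{\left(m \right)} = \left(m + 0\right) \left(m - 69\right) = m \left(-69 + m\right)$)
$F = -888$
$j{\left(65 \right)} - F = 65 \left(-69 + 65\right) - -888 = 65 \left(-4\right) + 888 = -260 + 888 = 628$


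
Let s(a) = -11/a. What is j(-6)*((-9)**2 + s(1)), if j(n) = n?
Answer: -420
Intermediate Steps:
j(-6)*((-9)**2 + s(1)) = -6*((-9)**2 - 11/1) = -6*(81 - 11*1) = -6*(81 - 11) = -6*70 = -420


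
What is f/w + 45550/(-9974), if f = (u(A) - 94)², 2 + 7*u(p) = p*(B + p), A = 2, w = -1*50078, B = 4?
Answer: -28989928649/6118605157 ≈ -4.7380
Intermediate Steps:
w = -50078
u(p) = -2/7 + p*(4 + p)/7 (u(p) = -2/7 + (p*(4 + p))/7 = -2/7 + p*(4 + p)/7)
f = 419904/49 (f = ((-2/7 + (⅐)*2² + (4/7)*2) - 94)² = ((-2/7 + (⅐)*4 + 8/7) - 94)² = ((-2/7 + 4/7 + 8/7) - 94)² = (10/7 - 94)² = (-648/7)² = 419904/49 ≈ 8569.5)
f/w + 45550/(-9974) = (419904/49)/(-50078) + 45550/(-9974) = (419904/49)*(-1/50078) + 45550*(-1/9974) = -209952/1226911 - 22775/4987 = -28989928649/6118605157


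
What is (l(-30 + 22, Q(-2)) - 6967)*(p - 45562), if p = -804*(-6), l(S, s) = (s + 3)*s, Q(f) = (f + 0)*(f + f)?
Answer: 280236702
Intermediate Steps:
Q(f) = 2*f² (Q(f) = f*(2*f) = 2*f²)
l(S, s) = s*(3 + s) (l(S, s) = (3 + s)*s = s*(3 + s))
p = 4824
(l(-30 + 22, Q(-2)) - 6967)*(p - 45562) = ((2*(-2)²)*(3 + 2*(-2)²) - 6967)*(4824 - 45562) = ((2*4)*(3 + 2*4) - 6967)*(-40738) = (8*(3 + 8) - 6967)*(-40738) = (8*11 - 6967)*(-40738) = (88 - 6967)*(-40738) = -6879*(-40738) = 280236702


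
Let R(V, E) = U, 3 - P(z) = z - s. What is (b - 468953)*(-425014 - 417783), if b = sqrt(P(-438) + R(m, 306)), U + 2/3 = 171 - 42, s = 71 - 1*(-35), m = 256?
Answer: 395232181541 - 842797*sqrt(6078)/3 ≈ 3.9521e+11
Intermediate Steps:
s = 106 (s = 71 + 35 = 106)
P(z) = 109 - z (P(z) = 3 - (z - 1*106) = 3 - (z - 106) = 3 - (-106 + z) = 3 + (106 - z) = 109 - z)
U = 385/3 (U = -2/3 + (171 - 42) = -2/3 + 129 = 385/3 ≈ 128.33)
R(V, E) = 385/3
b = sqrt(6078)/3 (b = sqrt((109 - 1*(-438)) + 385/3) = sqrt((109 + 438) + 385/3) = sqrt(547 + 385/3) = sqrt(2026/3) = sqrt(6078)/3 ≈ 25.987)
(b - 468953)*(-425014 - 417783) = (sqrt(6078)/3 - 468953)*(-425014 - 417783) = (-468953 + sqrt(6078)/3)*(-842797) = 395232181541 - 842797*sqrt(6078)/3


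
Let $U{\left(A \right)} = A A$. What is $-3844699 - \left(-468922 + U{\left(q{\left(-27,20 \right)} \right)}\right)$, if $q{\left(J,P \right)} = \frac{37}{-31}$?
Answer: $- \frac{3244123066}{961} \approx -3.3758 \cdot 10^{6}$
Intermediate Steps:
$q{\left(J,P \right)} = - \frac{37}{31}$ ($q{\left(J,P \right)} = 37 \left(- \frac{1}{31}\right) = - \frac{37}{31}$)
$U{\left(A \right)} = A^{2}$
$-3844699 - \left(-468922 + U{\left(q{\left(-27,20 \right)} \right)}\right) = -3844699 + \left(468922 - \left(- \frac{37}{31}\right)^{2}\right) = -3844699 + \left(468922 - \frac{1369}{961}\right) = -3844699 + \frac{450632673}{961} = - \frac{3244123066}{961}$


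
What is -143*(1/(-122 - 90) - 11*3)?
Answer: 1000571/212 ≈ 4719.7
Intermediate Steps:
-143*(1/(-122 - 90) - 11*3) = -143*(1/(-212) - 33) = -143*(-1/212 - 33) = -143*(-6997/212) = 1000571/212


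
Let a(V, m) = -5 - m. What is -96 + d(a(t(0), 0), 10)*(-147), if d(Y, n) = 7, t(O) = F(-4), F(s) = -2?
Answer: -1125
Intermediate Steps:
t(O) = -2
-96 + d(a(t(0), 0), 10)*(-147) = -96 + 7*(-147) = -96 - 1029 = -1125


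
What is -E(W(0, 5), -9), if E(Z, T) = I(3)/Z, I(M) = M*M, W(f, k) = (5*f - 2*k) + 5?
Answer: 9/5 ≈ 1.8000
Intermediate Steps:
W(f, k) = 5 - 2*k + 5*f (W(f, k) = (-2*k + 5*f) + 5 = 5 - 2*k + 5*f)
I(M) = M²
E(Z, T) = 9/Z (E(Z, T) = 3²/Z = 9/Z)
-E(W(0, 5), -9) = -9/(5 - 2*5 + 5*0) = -9/(5 - 10 + 0) = -9/(-5) = -9*(-1)/5 = -1*(-9/5) = 9/5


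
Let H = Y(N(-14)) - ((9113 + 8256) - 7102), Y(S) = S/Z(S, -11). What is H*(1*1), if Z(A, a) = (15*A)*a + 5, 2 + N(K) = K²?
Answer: -328595529/32005 ≈ -10267.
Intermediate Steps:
N(K) = -2 + K²
Z(A, a) = 5 + 15*A*a (Z(A, a) = 15*A*a + 5 = 5 + 15*A*a)
Y(S) = S/(5 - 165*S) (Y(S) = S/(5 + 15*S*(-11)) = S/(5 - 165*S))
H = -328595529/32005 (H = (-2 + (-14)²)/(5*(1 - 33*(-2 + (-14)²))) - ((9113 + 8256) - 7102) = (-2 + 196)/(5*(1 - 33*(-2 + 196))) - (17369 - 7102) = (⅕)*194/(1 - 33*194) - 1*10267 = (⅕)*194/(1 - 6402) - 10267 = (⅕)*194/(-6401) - 10267 = (⅕)*194*(-1/6401) - 10267 = -194/32005 - 10267 = -328595529/32005 ≈ -10267.)
H*(1*1) = -328595529/32005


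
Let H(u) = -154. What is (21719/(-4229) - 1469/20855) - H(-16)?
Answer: 13122990284/88195795 ≈ 148.79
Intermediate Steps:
(21719/(-4229) - 1469/20855) - H(-16) = (21719/(-4229) - 1469/20855) - 1*(-154) = (21719*(-1/4229) - 1469*1/20855) + 154 = (-21719/4229 - 1469/20855) + 154 = -459162146/88195795 + 154 = 13122990284/88195795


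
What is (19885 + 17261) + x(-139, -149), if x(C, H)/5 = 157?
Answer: 37931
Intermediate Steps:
x(C, H) = 785 (x(C, H) = 5*157 = 785)
(19885 + 17261) + x(-139, -149) = (19885 + 17261) + 785 = 37146 + 785 = 37931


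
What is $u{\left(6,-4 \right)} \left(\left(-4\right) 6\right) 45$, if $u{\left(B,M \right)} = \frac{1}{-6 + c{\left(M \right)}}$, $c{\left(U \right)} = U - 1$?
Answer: $\frac{1080}{11} \approx 98.182$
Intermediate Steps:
$c{\left(U \right)} = -1 + U$
$u{\left(B,M \right)} = \frac{1}{-7 + M}$ ($u{\left(B,M \right)} = \frac{1}{-6 + \left(-1 + M\right)} = \frac{1}{-7 + M}$)
$u{\left(6,-4 \right)} \left(\left(-4\right) 6\right) 45 = \frac{\left(-4\right) 6}{-7 - 4} \cdot 45 = \frac{1}{-11} \left(-24\right) 45 = \left(- \frac{1}{11}\right) \left(-24\right) 45 = \frac{24}{11} \cdot 45 = \frac{1080}{11}$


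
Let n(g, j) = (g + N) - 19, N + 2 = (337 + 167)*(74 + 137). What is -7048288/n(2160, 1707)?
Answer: -7048288/108483 ≈ -64.971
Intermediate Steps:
N = 106342 (N = -2 + (337 + 167)*(74 + 137) = -2 + 504*211 = -2 + 106344 = 106342)
n(g, j) = 106323 + g (n(g, j) = (g + 106342) - 19 = (106342 + g) - 19 = 106323 + g)
-7048288/n(2160, 1707) = -7048288/(106323 + 2160) = -7048288/108483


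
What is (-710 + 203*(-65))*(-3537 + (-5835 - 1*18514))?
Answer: 387754830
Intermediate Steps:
(-710 + 203*(-65))*(-3537 + (-5835 - 1*18514)) = (-710 - 13195)*(-3537 + (-5835 - 18514)) = -13905*(-3537 - 24349) = -13905*(-27886) = 387754830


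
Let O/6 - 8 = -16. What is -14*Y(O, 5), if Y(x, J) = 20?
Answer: -280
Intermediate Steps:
O = -48 (O = 48 + 6*(-16) = 48 - 96 = -48)
-14*Y(O, 5) = -14*20 = -280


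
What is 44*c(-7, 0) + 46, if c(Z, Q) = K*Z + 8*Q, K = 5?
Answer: -1494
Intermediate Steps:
c(Z, Q) = 5*Z + 8*Q
44*c(-7, 0) + 46 = 44*(5*(-7) + 8*0) + 46 = 44*(-35 + 0) + 46 = 44*(-35) + 46 = -1540 + 46 = -1494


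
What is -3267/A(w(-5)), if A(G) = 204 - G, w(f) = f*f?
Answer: -3267/179 ≈ -18.251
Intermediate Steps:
w(f) = f**2
-3267/A(w(-5)) = -3267/(204 - 1*(-5)**2) = -3267/(204 - 1*25) = -3267/(204 - 25) = -3267/179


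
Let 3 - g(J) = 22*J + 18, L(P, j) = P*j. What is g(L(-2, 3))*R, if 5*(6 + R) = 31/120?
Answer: -139191/200 ≈ -695.96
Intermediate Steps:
g(J) = -15 - 22*J (g(J) = 3 - (22*J + 18) = 3 - (18 + 22*J) = 3 + (-18 - 22*J) = -15 - 22*J)
R = -3569/600 (R = -6 + (31/120)/5 = -6 + (31*(1/120))/5 = -6 + (⅕)*(31/120) = -6 + 31/600 = -3569/600 ≈ -5.9483)
g(L(-2, 3))*R = (-15 - (-44)*3)*(-3569/600) = (-15 - 22*(-6))*(-3569/600) = (-15 + 132)*(-3569/600) = 117*(-3569/600) = -139191/200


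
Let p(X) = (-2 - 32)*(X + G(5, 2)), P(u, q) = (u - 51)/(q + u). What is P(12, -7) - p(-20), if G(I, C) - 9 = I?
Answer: -1059/5 ≈ -211.80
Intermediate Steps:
P(u, q) = (-51 + u)/(q + u)
G(I, C) = 9 + I
p(X) = -476 - 34*X (p(X) = (-2 - 32)*(X + (9 + 5)) = -34*(X + 14) = -34*(14 + X) = -476 - 34*X)
P(12, -7) - p(-20) = (-51 + 12)/(-7 + 12) - (-476 - 34*(-20)) = -39/5 - (-476 + 680) = (⅕)*(-39) - 1*204 = -39/5 - 204 = -1059/5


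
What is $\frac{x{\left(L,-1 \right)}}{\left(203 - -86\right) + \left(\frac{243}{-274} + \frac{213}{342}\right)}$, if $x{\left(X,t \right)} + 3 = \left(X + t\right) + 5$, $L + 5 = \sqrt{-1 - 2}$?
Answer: $- \frac{31236}{2254739} + \frac{7809 i \sqrt{3}}{2254739} \approx -0.013853 + 0.0059987 i$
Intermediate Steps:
$L = -5 + i \sqrt{3}$ ($L = -5 + \sqrt{-1 - 2} = -5 + \sqrt{-3} = -5 + i \sqrt{3} \approx -5.0 + 1.732 i$)
$x{\left(X,t \right)} = 2 + X + t$ ($x{\left(X,t \right)} = -3 + \left(\left(X + t\right) + 5\right) = -3 + \left(5 + X + t\right) = 2 + X + t$)
$\frac{x{\left(L,-1 \right)}}{\left(203 - -86\right) + \left(\frac{243}{-274} + \frac{213}{342}\right)} = \frac{2 - \left(5 - i \sqrt{3}\right) - 1}{\left(203 - -86\right) + \left(\frac{243}{-274} + \frac{213}{342}\right)} = \frac{-4 + i \sqrt{3}}{\left(203 + 86\right) + \left(243 \left(- \frac{1}{274}\right) + 213 \cdot \frac{1}{342}\right)} = \frac{-4 + i \sqrt{3}}{289 + \left(- \frac{243}{274} + \frac{71}{114}\right)} = \frac{-4 + i \sqrt{3}}{289 - \frac{2062}{7809}} = \frac{-4 + i \sqrt{3}}{\frac{2254739}{7809}} = \left(-4 + i \sqrt{3}\right) \frac{7809}{2254739} = - \frac{31236}{2254739} + \frac{7809 i \sqrt{3}}{2254739}$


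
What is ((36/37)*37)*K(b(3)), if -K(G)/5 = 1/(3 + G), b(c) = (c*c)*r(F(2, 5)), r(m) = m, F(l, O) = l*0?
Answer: -60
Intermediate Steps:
F(l, O) = 0
b(c) = 0 (b(c) = (c*c)*0 = c**2*0 = 0)
K(G) = -5/(3 + G)
((36/37)*37)*K(b(3)) = ((36/37)*37)*(-5/(3 + 0)) = ((36*(1/37))*37)*(-5/3) = ((36/37)*37)*(-5*1/3) = 36*(-5/3) = -60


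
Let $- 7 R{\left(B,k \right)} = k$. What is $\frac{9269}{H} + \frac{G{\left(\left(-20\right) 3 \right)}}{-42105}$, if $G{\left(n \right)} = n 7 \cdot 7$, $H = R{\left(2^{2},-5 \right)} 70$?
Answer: $\frac{3718269}{20050} \approx 185.45$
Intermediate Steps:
$R{\left(B,k \right)} = - \frac{k}{7}$
$H = 50$ ($H = \left(- \frac{1}{7}\right) \left(-5\right) 70 = \frac{5}{7} \cdot 70 = 50$)
$G{\left(n \right)} = 49 n$ ($G{\left(n \right)} = 7 n 7 = 49 n$)
$\frac{9269}{H} + \frac{G{\left(\left(-20\right) 3 \right)}}{-42105} = \frac{9269}{50} + \frac{49 \left(\left(-20\right) 3\right)}{-42105} = 9269 \cdot \frac{1}{50} + 49 \left(-60\right) \left(- \frac{1}{42105}\right) = \frac{9269}{50} - - \frac{28}{401} = \frac{9269}{50} + \frac{28}{401} = \frac{3718269}{20050}$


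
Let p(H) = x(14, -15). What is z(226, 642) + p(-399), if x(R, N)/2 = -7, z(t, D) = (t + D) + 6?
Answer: 860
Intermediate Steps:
z(t, D) = 6 + D + t (z(t, D) = (D + t) + 6 = 6 + D + t)
x(R, N) = -14 (x(R, N) = 2*(-7) = -14)
p(H) = -14
z(226, 642) + p(-399) = (6 + 642 + 226) - 14 = 874 - 14 = 860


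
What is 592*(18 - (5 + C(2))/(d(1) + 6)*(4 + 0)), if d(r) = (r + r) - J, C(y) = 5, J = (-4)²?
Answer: 13616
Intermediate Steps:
J = 16
d(r) = -16 + 2*r (d(r) = (r + r) - 1*16 = 2*r - 16 = -16 + 2*r)
592*(18 - (5 + C(2))/(d(1) + 6)*(4 + 0)) = 592*(18 - (5 + 5)/((-16 + 2*1) + 6)*(4 + 0)) = 592*(18 - 10/((-16 + 2) + 6)*4) = 592*(18 - 10/(-14 + 6)*4) = 592*(18 - 10/(-8)*4) = 592*(18 - 10*(-⅛)*4) = 592*(18 - (-5)*4/4) = 592*(18 - 1*(-5)) = 592*(18 + 5) = 592*23 = 13616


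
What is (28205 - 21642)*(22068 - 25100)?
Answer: -19899016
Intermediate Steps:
(28205 - 21642)*(22068 - 25100) = 6563*(-3032) = -19899016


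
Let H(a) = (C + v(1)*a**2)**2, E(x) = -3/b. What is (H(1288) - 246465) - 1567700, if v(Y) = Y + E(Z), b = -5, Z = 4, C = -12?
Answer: 176132454551939/25 ≈ 7.0453e+12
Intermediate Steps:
E(x) = 3/5 (E(x) = -3/(-5) = -3*(-1/5) = 3/5)
v(Y) = 3/5 + Y (v(Y) = Y + 3/5 = 3/5 + Y)
H(a) = (-12 + 8*a**2/5)**2 (H(a) = (-12 + (3/5 + 1)*a**2)**2 = (-12 + 8*a**2/5)**2)
(H(1288) - 246465) - 1567700 = (16*(-15 + 2*1288**2)**2/25 - 246465) - 1567700 = (16*(-15 + 2*1658944)**2/25 - 246465) - 1567700 = (16*(-15 + 3317888)**2/25 - 246465) - 1567700 = ((16/25)*3317873**2 - 246465) - 1567700 = ((16/25)*11008281244129 - 246465) - 1567700 = (176132499906064/25 - 246465) - 1567700 = 176132493744439/25 - 1567700 = 176132454551939/25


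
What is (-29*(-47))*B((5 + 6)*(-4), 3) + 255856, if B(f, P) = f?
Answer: 195884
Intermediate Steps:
(-29*(-47))*B((5 + 6)*(-4), 3) + 255856 = (-29*(-47))*((5 + 6)*(-4)) + 255856 = 1363*(11*(-4)) + 255856 = 1363*(-44) + 255856 = -59972 + 255856 = 195884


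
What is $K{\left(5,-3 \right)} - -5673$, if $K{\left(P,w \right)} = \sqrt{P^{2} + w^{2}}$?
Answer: $5673 + \sqrt{34} \approx 5678.8$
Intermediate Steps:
$K{\left(5,-3 \right)} - -5673 = \sqrt{5^{2} + \left(-3\right)^{2}} - -5673 = \sqrt{25 + 9} + 5673 = \sqrt{34} + 5673 = 5673 + \sqrt{34}$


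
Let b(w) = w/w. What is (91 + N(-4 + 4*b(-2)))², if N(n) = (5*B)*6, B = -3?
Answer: 1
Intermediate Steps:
b(w) = 1
N(n) = -90 (N(n) = (5*(-3))*6 = -15*6 = -90)
(91 + N(-4 + 4*b(-2)))² = (91 - 90)² = 1² = 1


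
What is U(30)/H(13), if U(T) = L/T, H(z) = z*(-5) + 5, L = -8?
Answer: 1/225 ≈ 0.0044444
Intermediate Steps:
H(z) = 5 - 5*z (H(z) = -5*z + 5 = 5 - 5*z)
U(T) = -8/T
U(30)/H(13) = (-8/30)/(5 - 5*13) = (-8*1/30)/(5 - 65) = -4/15/(-60) = -4/15*(-1/60) = 1/225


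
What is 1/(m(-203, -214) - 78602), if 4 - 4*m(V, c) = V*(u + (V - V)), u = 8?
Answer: -1/78195 ≈ -1.2789e-5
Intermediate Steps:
m(V, c) = 1 - 2*V (m(V, c) = 1 - V*(8 + (V - V))/4 = 1 - V*(8 + 0)/4 = 1 - V*8/4 = 1 - 2*V)
1/(m(-203, -214) - 78602) = 1/((1 - 2*(-203)) - 78602) = 1/((1 + 406) - 78602) = 1/(407 - 78602) = 1/(-78195) = -1/78195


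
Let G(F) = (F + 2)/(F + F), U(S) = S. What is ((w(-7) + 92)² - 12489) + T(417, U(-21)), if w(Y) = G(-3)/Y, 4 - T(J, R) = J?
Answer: -7836359/1764 ≈ -4442.4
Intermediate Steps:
T(J, R) = 4 - J
G(F) = (2 + F)/(2*F) (G(F) = (2 + F)/((2*F)) = (2 + F)*(1/(2*F)) = (2 + F)/(2*F))
w(Y) = 1/(6*Y) (w(Y) = ((½)*(2 - 3)/(-3))/Y = ((½)*(-⅓)*(-1))/Y = 1/(6*Y))
((w(-7) + 92)² - 12489) + T(417, U(-21)) = (((⅙)/(-7) + 92)² - 12489) + (4 - 1*417) = (((⅙)*(-⅐) + 92)² - 12489) + (4 - 417) = ((-1/42 + 92)² - 12489) - 413 = ((3863/42)² - 12489) - 413 = (14922769/1764 - 12489) - 413 = -7107827/1764 - 413 = -7836359/1764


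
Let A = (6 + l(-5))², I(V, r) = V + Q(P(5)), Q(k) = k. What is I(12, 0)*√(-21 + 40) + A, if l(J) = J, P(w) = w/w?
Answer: 1 + 13*√19 ≈ 57.666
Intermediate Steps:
P(w) = 1
I(V, r) = 1 + V (I(V, r) = V + 1 = 1 + V)
A = 1 (A = (6 - 5)² = 1² = 1)
I(12, 0)*√(-21 + 40) + A = (1 + 12)*√(-21 + 40) + 1 = 13*√19 + 1 = 1 + 13*√19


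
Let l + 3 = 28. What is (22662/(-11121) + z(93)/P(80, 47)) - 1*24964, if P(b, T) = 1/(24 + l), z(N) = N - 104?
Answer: -94547175/3707 ≈ -25505.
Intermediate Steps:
l = 25 (l = -3 + 28 = 25)
z(N) = -104 + N
P(b, T) = 1/49 (P(b, T) = 1/(24 + 25) = 1/49)
(22662/(-11121) + z(93)/P(80, 47)) - 1*24964 = (22662/(-11121) + (-104 + 93)/(1/49)) - 1*24964 = (22662*(-1/11121) - 11*49) - 24964 = (-7554/3707 - 539) - 24964 = -2005627/3707 - 24964 = -94547175/3707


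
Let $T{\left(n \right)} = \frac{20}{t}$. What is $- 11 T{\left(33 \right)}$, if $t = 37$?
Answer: $- \frac{220}{37} \approx -5.9459$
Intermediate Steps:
$T{\left(n \right)} = \frac{20}{37}$
$- 11 T{\left(33 \right)} = \left(-11\right) \frac{20}{37} = - \frac{220}{37}$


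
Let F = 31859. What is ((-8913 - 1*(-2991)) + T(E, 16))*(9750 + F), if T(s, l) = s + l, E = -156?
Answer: -252233758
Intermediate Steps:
T(s, l) = l + s
((-8913 - 1*(-2991)) + T(E, 16))*(9750 + F) = ((-8913 - 1*(-2991)) + (16 - 156))*(9750 + 31859) = ((-8913 + 2991) - 140)*41609 = (-5922 - 140)*41609 = -6062*41609 = -252233758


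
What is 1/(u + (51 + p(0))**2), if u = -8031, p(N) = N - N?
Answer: -1/5430 ≈ -0.00018416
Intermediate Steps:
p(N) = 0
1/(u + (51 + p(0))**2) = 1/(-8031 + (51 + 0)**2) = 1/(-8031 + 51**2) = 1/(-8031 + 2601) = 1/(-5430) = -1/5430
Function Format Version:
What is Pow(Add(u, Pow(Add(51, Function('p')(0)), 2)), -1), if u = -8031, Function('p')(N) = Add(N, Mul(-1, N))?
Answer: Rational(-1, 5430) ≈ -0.00018416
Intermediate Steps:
Function('p')(N) = 0
Pow(Add(u, Pow(Add(51, Function('p')(0)), 2)), -1) = Pow(Add(-8031, Pow(Add(51, 0), 2)), -1) = Pow(Add(-8031, Pow(51, 2)), -1) = Pow(Add(-8031, 2601), -1) = Pow(-5430, -1) = Rational(-1, 5430)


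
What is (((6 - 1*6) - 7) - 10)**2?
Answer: 289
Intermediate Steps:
(((6 - 1*6) - 7) - 10)**2 = (((6 - 6) - 7) - 10)**2 = ((0 - 7) - 10)**2 = (-7 - 10)**2 = (-17)**2 = 289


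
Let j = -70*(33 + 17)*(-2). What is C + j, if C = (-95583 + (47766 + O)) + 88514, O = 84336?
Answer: 132033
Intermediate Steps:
j = 7000 (j = -70*50*(-2) = -3500*(-2) = 7000)
C = 125033 (C = (-95583 + (47766 + 84336)) + 88514 = (-95583 + 132102) + 88514 = 36519 + 88514 = 125033)
C + j = 125033 + 7000 = 132033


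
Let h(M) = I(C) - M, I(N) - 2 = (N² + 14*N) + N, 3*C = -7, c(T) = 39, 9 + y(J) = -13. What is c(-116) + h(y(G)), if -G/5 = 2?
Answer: 301/9 ≈ 33.444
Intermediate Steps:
G = -10 (G = -5*2 = -10)
y(J) = -22 (y(J) = -9 - 13 = -22)
C = -7/3 (C = (⅓)*(-7) = -7/3 ≈ -2.3333)
I(N) = 2 + N² + 15*N (I(N) = 2 + ((N² + 14*N) + N) = 2 + (N² + 15*N) = 2 + N² + 15*N)
h(M) = -248/9 - M (h(M) = (2 + (-7/3)² + 15*(-7/3)) - M = (2 + 49/9 - 35) - M = -248/9 - M)
c(-116) + h(y(G)) = 39 + (-248/9 - 1*(-22)) = 39 + (-248/9 + 22) = 39 - 50/9 = 301/9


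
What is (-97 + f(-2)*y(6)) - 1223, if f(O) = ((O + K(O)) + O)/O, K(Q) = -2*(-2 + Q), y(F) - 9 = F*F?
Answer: -1410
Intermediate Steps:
y(F) = 9 + F² (y(F) = 9 + F*F = 9 + F²)
K(Q) = 4 - 2*Q
f(O) = 4/O (f(O) = ((O + (4 - 2*O)) + O)/O = ((4 - O) + O)/O = 4/O)
(-97 + f(-2)*y(6)) - 1223 = (-97 + (4/(-2))*(9 + 6²)) - 1223 = (-97 + (4*(-½))*(9 + 36)) - 1223 = (-97 - 2*45) - 1223 = (-97 - 90) - 1223 = -187 - 1223 = -1410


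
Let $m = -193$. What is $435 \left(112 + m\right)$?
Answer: $-35235$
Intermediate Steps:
$435 \left(112 + m\right) = 435 \left(112 - 193\right) = 435 \left(-81\right) = -35235$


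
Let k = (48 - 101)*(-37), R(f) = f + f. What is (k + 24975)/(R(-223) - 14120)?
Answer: -13468/7283 ≈ -1.8492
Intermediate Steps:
R(f) = 2*f
k = 1961 (k = -53*(-37) = 1961)
(k + 24975)/(R(-223) - 14120) = (1961 + 24975)/(2*(-223) - 14120) = 26936/(-446 - 14120) = 26936/(-14566) = 26936*(-1/14566) = -13468/7283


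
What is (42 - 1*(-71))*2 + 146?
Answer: 372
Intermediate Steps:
(42 - 1*(-71))*2 + 146 = (42 + 71)*2 + 146 = 113*2 + 146 = 226 + 146 = 372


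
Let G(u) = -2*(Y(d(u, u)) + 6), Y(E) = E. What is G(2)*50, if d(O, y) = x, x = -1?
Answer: -500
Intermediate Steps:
d(O, y) = -1
G(u) = -10 (G(u) = -2*(-1 + 6) = -2*5 = -10)
G(2)*50 = -10*50 = -500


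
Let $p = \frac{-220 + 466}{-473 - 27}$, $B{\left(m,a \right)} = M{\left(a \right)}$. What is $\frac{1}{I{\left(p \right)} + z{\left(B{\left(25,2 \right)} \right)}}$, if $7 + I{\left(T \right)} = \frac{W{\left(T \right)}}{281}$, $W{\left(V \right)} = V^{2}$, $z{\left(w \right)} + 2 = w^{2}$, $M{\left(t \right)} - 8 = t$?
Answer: $\frac{17562500}{1598202629} \approx 0.010989$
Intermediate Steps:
$M{\left(t \right)} = 8 + t$
$B{\left(m,a \right)} = 8 + a$
$z{\left(w \right)} = -2 + w^{2}$
$p = - \frac{123}{250}$ ($p = \frac{246}{-500} = 246 \left(- \frac{1}{500}\right) = - \frac{123}{250} \approx -0.492$)
$I{\left(T \right)} = -7 + \frac{T^{2}}{281}$
$\frac{1}{I{\left(p \right)} + z{\left(B{\left(25,2 \right)} \right)}} = \frac{1}{\left(-7 + \frac{\left(- \frac{123}{250}\right)^{2}}{281}\right) - \left(2 - \left(8 + 2\right)^{2}\right)} = \frac{1}{\left(-7 + \frac{1}{281} \cdot \frac{15129}{62500}\right) - \left(2 - 10^{2}\right)} = \frac{1}{\left(-7 + \frac{15129}{17562500}\right) + \left(-2 + 100\right)} = \frac{1}{- \frac{122922371}{17562500} + 98} = \frac{1}{\frac{1598202629}{17562500}} = \frac{17562500}{1598202629}$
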